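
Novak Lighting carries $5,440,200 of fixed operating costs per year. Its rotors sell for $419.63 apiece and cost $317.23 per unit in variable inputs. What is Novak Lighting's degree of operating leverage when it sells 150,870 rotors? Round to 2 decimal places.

Total contribution margin = 150,870 × $102.40 = $15,449,088.00.
Operating income = contribution − fixed costs = $15,449,088.00 − $5,440,200 = $10,008,888.00.
So DOL = total CM / EBIT = $15,449,088.00 / $10,008,888.00 = 1.5435.

1.54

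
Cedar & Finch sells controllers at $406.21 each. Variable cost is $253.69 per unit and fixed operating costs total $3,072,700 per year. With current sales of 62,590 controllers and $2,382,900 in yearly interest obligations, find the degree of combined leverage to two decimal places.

Total contribution margin = 62,590 × $152.52 = $9,546,226.80.
EBIT = $9,546,226.80 − $3,072,700 = $6,473,526.80. Interest = $2,382,900.00, so EBIT − I = $4,090,626.80.
Degree of total leverage = total CM / (EBIT − interest) = $9,546,226.80 / $4,090,626.80 = 2.3337.

2.33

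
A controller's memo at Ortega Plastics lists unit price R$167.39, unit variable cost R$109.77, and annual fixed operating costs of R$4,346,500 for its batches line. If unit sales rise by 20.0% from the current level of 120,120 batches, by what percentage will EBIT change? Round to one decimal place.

Total contribution margin = 120,120 × R$57.62 = R$6,921,314.40.
EBIT = R$6,921,314.40 − R$4,346,500 = R$2,574,814.40.
DOL = contribution ÷ EBIT = R$6,921,314.40 ÷ R$2,574,814.40 = 2.6881.
So EBIT moves 2.6881 × (+20.0%) = +53.8%.

+53.8%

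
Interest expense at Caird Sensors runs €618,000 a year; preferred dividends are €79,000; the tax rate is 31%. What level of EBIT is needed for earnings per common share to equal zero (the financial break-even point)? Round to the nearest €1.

€732,493

Grossing the preferred dividend up to pre-tax terms: €79,000 / (1 − 0.31) = €114,492.75.
EPS = 0 when EBIT covers interest plus the pre-tax preferred burden: €618,000 + €114,492.75 = €732,492.75.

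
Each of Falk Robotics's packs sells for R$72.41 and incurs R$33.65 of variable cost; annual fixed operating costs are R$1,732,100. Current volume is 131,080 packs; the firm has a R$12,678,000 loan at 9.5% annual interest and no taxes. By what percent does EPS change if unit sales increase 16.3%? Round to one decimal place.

+38.6%

Total contribution margin = 131,080 × R$38.76 = R$5,080,660.80.
EBIT = R$5,080,660.80 − R$1,732,100 = R$3,348,560.80.
After interest of R$1,204,410.00, pre-tax earnings = R$2,144,150.80.
DCL = total CM / (EBIT − I) = R$5,080,660.80 / R$2,144,150.80 = 2.3695.
EPS therefore changes by 2.3695 × (+16.3%) = +38.6%.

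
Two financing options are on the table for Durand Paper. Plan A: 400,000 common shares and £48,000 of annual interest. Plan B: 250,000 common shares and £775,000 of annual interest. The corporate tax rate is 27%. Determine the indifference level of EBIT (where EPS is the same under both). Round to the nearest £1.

£1,986,667

At indifference, (EBIT − 48,000)(1 − t)/400,000 = (EBIT − 775,000)(1 − t)/250,000.
Cancelling (1 − t) and cross-multiplying: 250,000·(EBIT − 48,000) = 400,000·(EBIT − 775,000).
Solving, EBIT = (775,000·400,000 − 48,000·250,000) / (400,000 − 250,000) = 298,000,000,000 / 150,000 = 1,986,666.67.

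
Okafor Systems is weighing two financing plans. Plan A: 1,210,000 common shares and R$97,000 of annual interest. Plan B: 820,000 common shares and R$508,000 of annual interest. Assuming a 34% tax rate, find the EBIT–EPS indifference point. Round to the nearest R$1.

Set EPS_A = EPS_B: (EBIT − R$97,000)(1 − 0.34) ÷ 1,210,000 = (EBIT − R$508,000)(1 − 0.34) ÷ 820,000.
The (1 − t) factor cancels: (EBIT − 97,000) × 820,000 = (EBIT − 508,000) × 1,210,000.
EBIT × (1,210,000 − 820,000) = 508,000 × 1,210,000 − 97,000 × 820,000 = 535,140,000,000, so EBIT = 535,140,000,000 ÷ 390,000 = 1,372,153.85.

R$1,372,154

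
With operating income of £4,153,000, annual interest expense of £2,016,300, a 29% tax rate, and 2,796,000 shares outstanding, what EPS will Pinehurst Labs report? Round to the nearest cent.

£0.54

Interest = £2,016,300.00, so EBT = £4,153,000 − £2,016,300.00 = £2,136,700.00.
Net income = £2,136,700.00 × (1 − 0.29) = £1,517,057.00.
Per share: £1,517,057.00 / 2,796,000 shares = £0.54.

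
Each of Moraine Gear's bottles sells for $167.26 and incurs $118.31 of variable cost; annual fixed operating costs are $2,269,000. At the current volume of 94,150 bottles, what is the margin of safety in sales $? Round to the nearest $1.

Each unit contributes $167.26 − $118.31 = $48.95. Break-even units = $2,269,000 ÷ $48.95 = 46,353.42; break-even revenue = 46,353.42 × $167.26 = $7,753,073.34.
Actual sales revenue = 94,150 × $167.26 = $15,747,529.00.
Margin of safety = $15,747,529.00 − $7,753,073.34 = $7,994,456.

$7,994,456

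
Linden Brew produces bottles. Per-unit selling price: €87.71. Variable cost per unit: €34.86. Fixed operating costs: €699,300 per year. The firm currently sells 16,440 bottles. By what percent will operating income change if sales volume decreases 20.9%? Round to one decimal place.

-107.1%

At 16,440 units, contribution = 16,440 × €52.85 = €868,854.00.
Subtracting fixed costs: EBIT = €868,854.00 − €699,300 = €169,554.00.
So DOL = total CM / EBIT = €868,854.00 / €169,554.00 = 5.1243.
So EBIT moves 5.1243 × (-20.9%) = -107.1%.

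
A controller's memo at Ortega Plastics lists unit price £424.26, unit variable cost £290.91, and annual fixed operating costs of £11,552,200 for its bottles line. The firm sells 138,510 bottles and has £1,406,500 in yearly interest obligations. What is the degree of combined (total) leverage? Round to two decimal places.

At 138,510 units, contribution = 138,510 × £133.35 = £18,470,308.50.
Operating income = contribution − fixed costs = £18,470,308.50 − £11,552,200 = £6,918,108.50. Interest = £1,406,500.00, so EBIT − I = £5,511,608.50.
Degree of total leverage = total CM / (EBIT − interest) = £18,470,308.50 / £5,511,608.50 = 3.3512.

3.35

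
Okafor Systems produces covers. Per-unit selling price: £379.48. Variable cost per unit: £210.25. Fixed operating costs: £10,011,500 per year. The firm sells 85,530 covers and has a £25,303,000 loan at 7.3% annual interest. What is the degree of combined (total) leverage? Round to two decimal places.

At 85,530 units, contribution = 85,530 × £169.23 = £14,474,241.90.
Operating income = contribution − fixed costs = £14,474,241.90 − £10,011,500 = £4,462,741.90. Interest = £1,847,119.00.
DOL = £14,474,241.90 ÷ £4,462,741.90 = 3.2434; DFL = £4,462,741.90 ÷ £2,615,622.90 = 1.7062.
Combined leverage = 3.2434 × 1.7062 = 5.5339.

5.53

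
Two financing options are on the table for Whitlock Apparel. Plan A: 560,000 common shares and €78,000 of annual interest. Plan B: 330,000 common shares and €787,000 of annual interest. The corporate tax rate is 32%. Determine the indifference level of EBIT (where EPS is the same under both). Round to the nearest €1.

Set EPS_A = EPS_B: (EBIT − €78,000)(1 − 0.32) ÷ 560,000 = (EBIT − €787,000)(1 − 0.32) ÷ 330,000.
The (1 − t) factor cancels: (EBIT − 78,000) × 330,000 = (EBIT − 787,000) × 560,000.
EBIT × (560,000 − 330,000) = 787,000 × 560,000 − 78,000 × 330,000 = 414,980,000,000, so EBIT = 414,980,000,000 ÷ 230,000 = 1,804,260.87.

€1,804,261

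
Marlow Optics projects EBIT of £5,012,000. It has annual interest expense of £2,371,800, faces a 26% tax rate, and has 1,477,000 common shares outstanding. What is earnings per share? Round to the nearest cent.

Interest = £2,371,800.00, so EBT = £5,012,000 − £2,371,800.00 = £2,640,200.00.
Net income = £2,640,200.00 × (1 − 0.26) = £1,953,748.00.
EPS = £1,953,748.00 ÷ 1,477,000 = £1.32.

£1.32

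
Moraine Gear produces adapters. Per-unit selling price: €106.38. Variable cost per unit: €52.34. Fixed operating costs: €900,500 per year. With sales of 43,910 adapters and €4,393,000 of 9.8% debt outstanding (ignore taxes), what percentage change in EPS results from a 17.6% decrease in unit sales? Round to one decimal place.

At 43,910 units, contribution = 43,910 × €54.04 = €2,372,896.40.
Subtracting fixed costs: EBIT = €2,372,896.40 − €900,500 = €1,472,396.40.
Interest = €430,514.00, so EBIT − I = €1,041,882.40.
Degree of combined leverage = contribution ÷ (EBIT − I) = €2,372,896.40 ÷ €1,041,882.40 = 2.2775.
%ΔEPS = DCL × %ΔSales = 2.2775 × -17.6% = -40.1%.

-40.1%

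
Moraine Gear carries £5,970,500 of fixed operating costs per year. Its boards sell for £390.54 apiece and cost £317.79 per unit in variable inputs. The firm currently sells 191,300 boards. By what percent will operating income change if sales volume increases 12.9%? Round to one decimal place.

Contribution at this volume is 191,300 × £72.75 = £13,917,075.00.
Operating income = contribution − fixed costs = £13,917,075.00 − £5,970,500 = £7,946,575.00.
DOL = contribution ÷ EBIT = £13,917,075.00 ÷ £7,946,575.00 = 1.7513.
So EBIT moves 1.7513 × (+12.9%) = +22.6%.

+22.6%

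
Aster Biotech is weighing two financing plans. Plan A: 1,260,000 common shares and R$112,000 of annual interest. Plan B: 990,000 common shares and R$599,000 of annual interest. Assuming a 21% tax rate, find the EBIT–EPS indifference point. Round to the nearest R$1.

R$2,384,667

At indifference, (EBIT − 112,000)(1 − t)/1,260,000 = (EBIT − 599,000)(1 − t)/990,000.
Cancelling (1 − t) and cross-multiplying: 990,000·(EBIT − 112,000) = 1,260,000·(EBIT − 599,000).
EBIT × (1,260,000 − 990,000) = 599,000 × 1,260,000 − 112,000 × 990,000 = 643,860,000,000, so EBIT = 643,860,000,000 ÷ 270,000 = 2,384,666.67.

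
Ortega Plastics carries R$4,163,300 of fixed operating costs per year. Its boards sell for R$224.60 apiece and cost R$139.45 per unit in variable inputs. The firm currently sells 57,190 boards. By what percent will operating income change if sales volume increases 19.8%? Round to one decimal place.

+136.5%

Total contribution margin = 57,190 × R$85.15 = R$4,869,728.50.
Operating income = contribution − fixed costs = R$4,869,728.50 − R$4,163,300 = R$706,428.50.
DOL = contribution ÷ EBIT = R$4,869,728.50 ÷ R$706,428.50 = 6.8934.
Operating income changes by 6.8934 × +19.8% = +136.5%.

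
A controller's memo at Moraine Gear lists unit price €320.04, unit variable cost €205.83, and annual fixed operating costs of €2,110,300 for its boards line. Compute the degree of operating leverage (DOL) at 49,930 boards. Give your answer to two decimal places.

1.59

Contribution at this volume is 49,930 × €114.21 = €5,702,505.30.
EBIT = €5,702,505.30 − €2,110,300 = €3,592,205.30.
DOL = contribution ÷ EBIT = €5,702,505.30 ÷ €3,592,205.30 = 1.5875.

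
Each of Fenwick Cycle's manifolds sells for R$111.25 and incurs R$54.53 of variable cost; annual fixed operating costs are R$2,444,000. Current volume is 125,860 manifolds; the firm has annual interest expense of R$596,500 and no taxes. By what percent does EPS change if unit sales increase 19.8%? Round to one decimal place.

+34.5%

Total contribution margin = 125,860 × R$56.72 = R$7,138,779.20.
EBIT = R$7,138,779.20 − R$2,444,000 = R$4,694,779.20.
After interest of R$596,500.00, pre-tax earnings = R$4,098,279.20.
DCL = total CM / (EBIT − I) = R$7,138,779.20 / R$4,098,279.20 = 1.7419.
%ΔEPS = DCL × %ΔSales = 1.7419 × +19.8% = +34.5%.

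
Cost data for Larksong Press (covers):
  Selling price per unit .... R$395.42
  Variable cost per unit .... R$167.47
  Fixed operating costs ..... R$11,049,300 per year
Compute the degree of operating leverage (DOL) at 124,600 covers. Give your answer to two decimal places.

Total contribution margin = 124,600 × R$227.95 = R$28,402,570.00.
EBIT = R$28,402,570.00 − R$11,049,300 = R$17,353,270.00.
Degree of operating leverage = R$28,402,570.00 / R$17,353,270.00 = 1.6367.

1.64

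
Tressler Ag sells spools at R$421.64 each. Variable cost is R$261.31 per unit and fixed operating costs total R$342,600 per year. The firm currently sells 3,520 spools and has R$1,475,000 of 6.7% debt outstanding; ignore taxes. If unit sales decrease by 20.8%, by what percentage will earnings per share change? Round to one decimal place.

At 3,520 units, contribution = 3,520 × R$160.33 = R$564,361.60.
Subtracting fixed costs: EBIT = R$564,361.60 − R$342,600 = R$221,761.60.
After interest of R$98,825.00, pre-tax earnings = R$122,936.60.
Degree of combined leverage = contribution ÷ (EBIT − I) = R$564,361.60 ÷ R$122,936.60 = 4.5907.
EPS therefore changes by 4.5907 × (-20.8%) = -95.5%.

-95.5%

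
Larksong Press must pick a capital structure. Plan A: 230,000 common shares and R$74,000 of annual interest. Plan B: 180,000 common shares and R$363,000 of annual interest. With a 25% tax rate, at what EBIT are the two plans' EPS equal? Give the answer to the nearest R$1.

At indifference, (EBIT − 74,000)(1 − t)/230,000 = (EBIT − 363,000)(1 − t)/180,000.
The (1 − t) factor cancels: (EBIT − 74,000) × 180,000 = (EBIT − 363,000) × 230,000.
Solving, EBIT = (363,000·230,000 − 74,000·180,000) / (230,000 − 180,000) = 70,170,000,000 / 50,000 = 1,403,400.00.

R$1,403,400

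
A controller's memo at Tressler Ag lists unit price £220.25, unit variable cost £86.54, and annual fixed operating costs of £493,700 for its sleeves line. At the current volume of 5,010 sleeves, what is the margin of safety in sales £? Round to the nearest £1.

£290,219

Unit CM = price − variable cost = £220.25 − £86.54 = £133.71. Break-even units = £493,700 ÷ £133.71 = 3,692.32; break-even revenue = 3,692.32 × £220.25 = £813,233.30.
Current sales = 5,010 × £220.25 = £1,103,452.50.
Margin of safety = £1,103,452.50 − £813,233.30 = £290,219.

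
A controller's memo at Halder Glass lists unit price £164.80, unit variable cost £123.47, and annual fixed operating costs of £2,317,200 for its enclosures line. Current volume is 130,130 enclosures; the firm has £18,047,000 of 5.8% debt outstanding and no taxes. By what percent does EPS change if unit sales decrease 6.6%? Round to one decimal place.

-17.6%

At 130,130 units, contribution = 130,130 × £41.33 = £5,378,272.90.
EBIT = £5,378,272.90 − £2,317,200 = £3,061,072.90.
After interest of £1,046,726.00, pre-tax earnings = £2,014,346.90.
DCL = total CM / (EBIT − I) = £5,378,272.90 / £2,014,346.90 = 2.6700.
EPS therefore changes by 2.6700 × (-6.6%) = -17.6%.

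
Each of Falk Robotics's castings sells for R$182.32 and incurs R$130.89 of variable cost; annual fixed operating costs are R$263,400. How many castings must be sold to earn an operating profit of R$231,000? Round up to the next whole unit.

Unit CM = price − variable cost = R$182.32 − R$130.89 = R$51.43.
Required volume = (fixed costs + target profit) ÷ CM = (R$263,400 + R$231,000) ÷ R$51.43 = 9,613.07, so 9,614 castings.

9,614 castings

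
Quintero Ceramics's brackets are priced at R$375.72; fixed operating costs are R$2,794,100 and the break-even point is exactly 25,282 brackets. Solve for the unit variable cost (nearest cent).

At break-even, FC = Q × (P − VC), so P − VC = R$2,794,100 ÷ 25,282 = R$110.5174.
Variable cost per unit = R$375.72 − R$110.5174 = R$265.20.

R$265.20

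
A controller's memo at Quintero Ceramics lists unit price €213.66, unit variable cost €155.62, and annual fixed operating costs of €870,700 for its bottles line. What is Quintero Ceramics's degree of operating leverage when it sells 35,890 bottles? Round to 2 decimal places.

Total contribution margin = 35,890 × €58.04 = €2,083,055.60.
Subtracting fixed costs: EBIT = €2,083,055.60 − €870,700 = €1,212,355.60.
So DOL = total CM / EBIT = €2,083,055.60 / €1,212,355.60 = 1.7182.

1.72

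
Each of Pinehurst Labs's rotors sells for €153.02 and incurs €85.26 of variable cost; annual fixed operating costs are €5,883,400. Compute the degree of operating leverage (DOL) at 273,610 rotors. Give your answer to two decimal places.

1.46

Total contribution margin = 273,610 × €67.76 = €18,539,813.60.
EBIT = €18,539,813.60 − €5,883,400 = €12,656,413.60.
Degree of operating leverage = €18,539,813.60 / €12,656,413.60 = 1.4649.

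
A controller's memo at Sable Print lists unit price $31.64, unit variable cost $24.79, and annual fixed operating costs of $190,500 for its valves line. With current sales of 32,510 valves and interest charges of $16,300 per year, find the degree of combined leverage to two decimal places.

At 32,510 units, contribution = 32,510 × $6.85 = $222,693.50.
EBIT = $222,693.50 − $190,500 = $32,193.50. Interest = $16,300.00, so EBIT − I = $15,893.50.
Degree of total leverage = total CM / (EBIT − interest) = $222,693.50 / $15,893.50 = 14.0116.

14.01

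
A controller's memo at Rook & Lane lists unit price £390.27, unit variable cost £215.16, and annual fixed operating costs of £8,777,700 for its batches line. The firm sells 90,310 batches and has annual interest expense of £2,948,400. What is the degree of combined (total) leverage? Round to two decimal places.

3.87

Total contribution margin = 90,310 × £175.11 = £15,814,184.10.
Operating income = contribution − fixed costs = £15,814,184.10 − £8,777,700 = £7,036,484.10. Interest = £2,948,400.00, so EBIT − I = £4,088,084.10.
Degree of total leverage = total CM / (EBIT − interest) = £15,814,184.10 / £4,088,084.10 = 3.8684.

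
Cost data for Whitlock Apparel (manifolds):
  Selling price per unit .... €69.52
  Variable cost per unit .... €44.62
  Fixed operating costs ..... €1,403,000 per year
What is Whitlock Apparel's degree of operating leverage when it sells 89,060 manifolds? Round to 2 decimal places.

Total contribution margin = 89,060 × €24.90 = €2,217,594.00.
Operating income = contribution − fixed costs = €2,217,594.00 − €1,403,000 = €814,594.00.
Degree of operating leverage = €2,217,594.00 / €814,594.00 = 2.7223.

2.72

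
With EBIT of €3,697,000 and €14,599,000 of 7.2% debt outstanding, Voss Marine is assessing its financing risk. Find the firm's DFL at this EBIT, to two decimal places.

1.40

Interest = €1,051,128.00.
DFL = EBIT ÷ (EBIT − I) = €3,697,000 ÷ (€3,697,000 − €1,051,128.00) = €3,697,000 ÷ €2,645,872.00 = 1.3973.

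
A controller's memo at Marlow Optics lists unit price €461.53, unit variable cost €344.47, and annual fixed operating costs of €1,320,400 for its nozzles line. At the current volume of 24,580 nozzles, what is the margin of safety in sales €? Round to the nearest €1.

€6,138,494

Contribution margin per unit = €461.53 − €344.47 = €117.06. Break-even units = €1,320,400 ÷ €117.06 = 11,279.69; break-even revenue = 11,279.69 × €461.53 = €5,205,913.31.
Current sales = 24,580 × €461.53 = €11,344,407.40.
Margin of safety = €11,344,407.40 − €5,205,913.31 = €6,138,494.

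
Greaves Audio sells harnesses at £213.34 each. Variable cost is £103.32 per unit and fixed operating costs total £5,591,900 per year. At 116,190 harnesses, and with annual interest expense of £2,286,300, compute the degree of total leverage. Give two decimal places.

Total contribution margin = 116,190 × £110.02 = £12,783,223.80.
EBIT = £12,783,223.80 − £5,591,900 = £7,191,323.80. Interest = £2,286,300.00.
DOL = £12,783,223.80 ÷ £7,191,323.80 = 1.7776; DFL = £7,191,323.80 ÷ £4,905,023.80 = 1.4661.
DCL = DOL × DFL = 1.7776 × 1.4661 = 2.6061.

2.61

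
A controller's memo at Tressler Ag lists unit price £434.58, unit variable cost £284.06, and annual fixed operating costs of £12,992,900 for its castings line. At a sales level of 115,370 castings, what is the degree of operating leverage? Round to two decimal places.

Contribution at this volume is 115,370 × £150.52 = £17,365,492.40.
Operating income = contribution − fixed costs = £17,365,492.40 − £12,992,900 = £4,372,592.40.
So DOL = total CM / EBIT = £17,365,492.40 / £4,372,592.40 = 3.9714.

3.97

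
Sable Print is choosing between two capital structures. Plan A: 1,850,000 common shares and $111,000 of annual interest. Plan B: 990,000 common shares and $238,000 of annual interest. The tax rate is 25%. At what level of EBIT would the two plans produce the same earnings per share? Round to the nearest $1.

$384,198

At indifference, (EBIT − 111,000)(1 − t)/1,850,000 = (EBIT − 238,000)(1 − t)/990,000.
Cancelling (1 − t) and cross-multiplying: 990,000·(EBIT − 111,000) = 1,850,000·(EBIT − 238,000).
Solving, EBIT = (238,000·1,850,000 − 111,000·990,000) / (1,850,000 − 990,000) = 330,410,000,000 / 860,000 = 384,197.67.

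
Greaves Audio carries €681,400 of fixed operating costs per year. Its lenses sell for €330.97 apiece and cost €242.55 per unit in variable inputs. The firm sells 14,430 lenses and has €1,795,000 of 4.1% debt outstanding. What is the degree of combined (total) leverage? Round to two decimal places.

At 14,430 units, contribution = 14,430 × €88.42 = €1,275,900.60.
Operating income = contribution − fixed costs = €1,275,900.60 − €681,400 = €594,500.60. Interest = €73,595.00.
DOL = €1,275,900.60 ÷ €594,500.60 = 2.1462; DFL = €594,500.60 ÷ €520,905.60 = 1.1413.
DCL = DOL × DFL = 2.1462 × 1.1413 = 2.4495.

2.45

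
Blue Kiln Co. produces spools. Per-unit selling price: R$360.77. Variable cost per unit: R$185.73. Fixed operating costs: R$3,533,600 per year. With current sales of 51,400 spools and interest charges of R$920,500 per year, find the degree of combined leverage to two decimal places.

1.98

Contribution at this volume is 51,400 × R$175.04 = R$8,997,056.00.
Operating income = contribution − fixed costs = R$8,997,056.00 − R$3,533,600 = R$5,463,456.00. Interest = R$920,500.00, so EBIT − I = R$4,542,956.00.
DCL = contribution ÷ (EBIT − I) = R$8,997,056.00 ÷ R$4,542,956.00 = 1.9804.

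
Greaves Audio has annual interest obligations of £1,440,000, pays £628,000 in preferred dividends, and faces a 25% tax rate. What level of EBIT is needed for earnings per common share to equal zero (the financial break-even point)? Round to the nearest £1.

£2,277,333

Preferred dividends are paid after tax, so their pre-tax equivalent is £628,000 ÷ (1 − 0.25) = £837,333.33.
EPS = 0 when EBIT covers interest plus the pre-tax preferred burden: £1,440,000 + £837,333.33 = £2,277,333.33.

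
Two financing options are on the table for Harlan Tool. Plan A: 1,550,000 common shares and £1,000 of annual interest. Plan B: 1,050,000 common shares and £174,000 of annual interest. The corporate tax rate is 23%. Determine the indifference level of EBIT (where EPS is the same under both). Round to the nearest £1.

£537,300

At indifference, (EBIT − 1,000)(1 − t)/1,550,000 = (EBIT − 174,000)(1 − t)/1,050,000.
The (1 − t) factor cancels: (EBIT − 1,000) × 1,050,000 = (EBIT − 174,000) × 1,550,000.
Solving, EBIT = (174,000·1,550,000 − 1,000·1,050,000) / (1,550,000 − 1,050,000) = 268,650,000,000 / 500,000 = 537,300.00.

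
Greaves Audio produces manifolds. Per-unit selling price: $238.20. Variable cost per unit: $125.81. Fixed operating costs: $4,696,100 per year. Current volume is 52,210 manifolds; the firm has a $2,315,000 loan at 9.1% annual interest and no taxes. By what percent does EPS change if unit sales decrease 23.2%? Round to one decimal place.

At 52,210 units, contribution = 52,210 × $112.39 = $5,867,881.90.
Subtracting fixed costs: EBIT = $5,867,881.90 − $4,696,100 = $1,171,781.90.
Interest = $210,665.00, so EBIT − I = $961,116.90.
DCL = total CM / (EBIT − I) = $5,867,881.90 / $961,116.90 = 6.1053.
%ΔEPS = DCL × %ΔSales = 6.1053 × -23.2% = -141.6%.

-141.6%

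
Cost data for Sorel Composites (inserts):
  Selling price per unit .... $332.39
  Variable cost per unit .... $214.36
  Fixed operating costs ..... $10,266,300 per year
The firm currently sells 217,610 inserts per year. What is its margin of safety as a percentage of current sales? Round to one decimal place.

60.0%

Each unit contributes $332.39 − $214.36 = $118.03. Break-even units = $10,266,300 ÷ $118.03 = 86,980.43; break-even revenue = 86,980.43 × $332.39 = $28,911,424.70.
Actual sales revenue = 217,610 × $332.39 = $72,331,387.90.
Margin of safety = ($72,331,387.90 − $28,911,424.70) ÷ $72,331,387.90 = 60.0%.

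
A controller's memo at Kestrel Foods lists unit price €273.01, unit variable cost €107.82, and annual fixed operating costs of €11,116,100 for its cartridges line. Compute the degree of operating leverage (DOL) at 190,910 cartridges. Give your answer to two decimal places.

1.54

At 190,910 units, contribution = 190,910 × €165.19 = €31,536,422.90.
EBIT = €31,536,422.90 − €11,116,100 = €20,420,322.90.
So DOL = total CM / EBIT = €31,536,422.90 / €20,420,322.90 = 1.5444.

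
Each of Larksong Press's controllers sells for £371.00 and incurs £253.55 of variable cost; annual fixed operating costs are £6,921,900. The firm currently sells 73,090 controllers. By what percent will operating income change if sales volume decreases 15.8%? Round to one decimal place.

-81.6%

Total contribution margin = 73,090 × £117.45 = £8,584,420.50.
EBIT = £8,584,420.50 − £6,921,900 = £1,662,520.50.
DOL = contribution ÷ EBIT = £8,584,420.50 ÷ £1,662,520.50 = 5.1635.
So EBIT moves 5.1635 × (-15.8%) = -81.6%.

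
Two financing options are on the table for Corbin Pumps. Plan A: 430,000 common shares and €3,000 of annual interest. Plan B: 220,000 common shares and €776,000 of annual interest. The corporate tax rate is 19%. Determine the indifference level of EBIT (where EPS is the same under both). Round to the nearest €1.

At indifference, (EBIT − 3,000)(1 − t)/430,000 = (EBIT − 776,000)(1 − t)/220,000.
Cancelling (1 − t) and cross-multiplying: 220,000·(EBIT − 3,000) = 430,000·(EBIT − 776,000).
Solving, EBIT = (776,000·430,000 − 3,000·220,000) / (430,000 − 220,000) = 333,020,000,000 / 210,000 = 1,585,809.52.

€1,585,810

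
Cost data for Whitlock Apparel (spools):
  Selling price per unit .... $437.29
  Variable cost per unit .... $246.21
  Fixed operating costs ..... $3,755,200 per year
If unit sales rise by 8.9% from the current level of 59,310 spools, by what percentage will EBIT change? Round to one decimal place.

+13.3%

Contribution at this volume is 59,310 × $191.08 = $11,332,954.80.
Subtracting fixed costs: EBIT = $11,332,954.80 − $3,755,200 = $7,577,754.80.
DOL = contribution ÷ EBIT = $11,332,954.80 ÷ $7,577,754.80 = 1.4956.
So EBIT moves 1.4956 × (+8.9%) = +13.3%.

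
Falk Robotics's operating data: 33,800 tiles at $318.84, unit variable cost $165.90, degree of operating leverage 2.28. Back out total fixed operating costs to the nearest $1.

$2,902,104

Total contribution margin = 33,800 × $152.94 = $5,169,372.00.
Since DOL = CM ÷ EBIT, EBIT = $5,169,372.00 ÷ 2.28 = $2,267,268.42.
Fixed costs = CM − EBIT = $5,169,372.00 − $2,267,268.42 = $2,902,104.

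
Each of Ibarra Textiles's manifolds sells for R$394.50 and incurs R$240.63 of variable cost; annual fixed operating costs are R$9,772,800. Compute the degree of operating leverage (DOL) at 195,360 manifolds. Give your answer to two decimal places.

Total contribution margin = 195,360 × R$153.87 = R$30,060,043.20.
Operating income = contribution − fixed costs = R$30,060,043.20 − R$9,772,800 = R$20,287,243.20.
Degree of operating leverage = R$30,060,043.20 / R$20,287,243.20 = 1.4817.

1.48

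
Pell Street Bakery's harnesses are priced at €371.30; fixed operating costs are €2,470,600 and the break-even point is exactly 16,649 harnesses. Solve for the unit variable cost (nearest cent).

At break-even, FC = Q × (P − VC), so P − VC = €2,470,600 ÷ 16,649 = €148.3933.
Variable cost per unit = €371.30 − €148.3933 = €222.91.

€222.91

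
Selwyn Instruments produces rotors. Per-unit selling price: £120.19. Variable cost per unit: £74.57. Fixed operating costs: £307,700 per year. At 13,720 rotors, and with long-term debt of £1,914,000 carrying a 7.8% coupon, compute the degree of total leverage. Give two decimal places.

3.71

Contribution at this volume is 13,720 × £45.62 = £625,906.40.
Subtracting fixed costs: EBIT = £625,906.40 − £307,700 = £318,206.40. Interest = £149,292.00.
DOL = £625,906.40 ÷ £318,206.40 = 1.9670; DFL = £318,206.40 ÷ £168,914.40 = 1.8838.
DCL = DOL × DFL = 1.9670 × 1.8838 = 3.7054.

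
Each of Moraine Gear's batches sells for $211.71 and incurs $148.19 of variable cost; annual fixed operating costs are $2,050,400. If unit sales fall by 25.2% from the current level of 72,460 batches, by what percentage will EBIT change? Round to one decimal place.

-45.4%

Contribution at this volume is 72,460 × $63.52 = $4,602,659.20.
Operating income = contribution − fixed costs = $4,602,659.20 − $2,050,400 = $2,552,259.20.
So DOL = total CM / EBIT = $4,602,659.20 / $2,552,259.20 = 1.8034.
So EBIT moves 1.8034 × (-25.2%) = -45.4%.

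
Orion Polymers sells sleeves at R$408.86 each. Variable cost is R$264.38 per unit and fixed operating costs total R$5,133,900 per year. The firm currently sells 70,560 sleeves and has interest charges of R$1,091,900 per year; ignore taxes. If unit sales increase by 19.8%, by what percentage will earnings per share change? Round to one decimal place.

+50.9%

Contribution at this volume is 70,560 × R$144.48 = R$10,194,508.80.
Operating income = contribution − fixed costs = R$10,194,508.80 − R$5,133,900 = R$5,060,608.80.
Interest = R$1,091,900.00, so EBIT − I = R$3,968,708.80.
DCL = total CM / (EBIT − I) = R$10,194,508.80 / R$3,968,708.80 = 2.5687.
EPS therefore changes by 2.5687 × (+19.8%) = +50.9%.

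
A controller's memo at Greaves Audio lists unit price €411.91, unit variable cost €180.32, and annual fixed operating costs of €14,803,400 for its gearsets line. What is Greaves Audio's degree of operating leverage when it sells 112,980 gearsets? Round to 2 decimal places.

2.30

Total contribution margin = 112,980 × €231.59 = €26,165,038.20.
Subtracting fixed costs: EBIT = €26,165,038.20 − €14,803,400 = €11,361,638.20.
DOL = contribution ÷ EBIT = €26,165,038.20 ÷ €11,361,638.20 = 2.3029.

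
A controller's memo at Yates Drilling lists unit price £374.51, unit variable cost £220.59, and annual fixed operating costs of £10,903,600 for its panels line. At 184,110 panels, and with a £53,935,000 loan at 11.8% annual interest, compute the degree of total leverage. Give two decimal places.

Contribution at this volume is 184,110 × £153.92 = £28,338,211.20.
EBIT = £28,338,211.20 − £10,903,600 = £17,434,611.20. Interest = £6,364,330.00, so EBIT − I = £11,070,281.20.
Degree of total leverage = total CM / (EBIT − interest) = £28,338,211.20 / £11,070,281.20 = 2.5598.

2.56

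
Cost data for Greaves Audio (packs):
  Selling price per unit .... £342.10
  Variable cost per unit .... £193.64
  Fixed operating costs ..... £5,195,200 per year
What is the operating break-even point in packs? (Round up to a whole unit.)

34,994 packs

Contribution margin per unit = £342.10 − £193.64 = £148.46.
Units to break even: £5,195,200 ÷ £148.46 = 34,993.94, rounded up to 34,994.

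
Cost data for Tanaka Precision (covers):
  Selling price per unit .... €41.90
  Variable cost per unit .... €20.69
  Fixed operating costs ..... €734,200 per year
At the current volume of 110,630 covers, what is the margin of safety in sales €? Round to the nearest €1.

Contribution margin per unit = €41.90 − €20.69 = €21.21. Break-even units = €734,200 ÷ €21.21 = 34,615.75; break-even revenue = 34,615.75 × €41.90 = €1,450,399.81.
Current sales = 110,630 × €41.90 = €4,635,397.00.
Margin of safety = €4,635,397.00 − €1,450,399.81 = €3,184,997.

€3,184,997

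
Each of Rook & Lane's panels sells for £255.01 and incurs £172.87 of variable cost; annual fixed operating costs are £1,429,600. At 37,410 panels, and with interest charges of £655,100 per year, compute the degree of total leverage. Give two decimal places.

At 37,410 units, contribution = 37,410 × £82.14 = £3,072,857.40.
Operating income = contribution − fixed costs = £3,072,857.40 − £1,429,600 = £1,643,257.40. Interest = £655,100.00.
DOL = £3,072,857.40 ÷ £1,643,257.40 = 1.8700; DFL = £1,643,257.40 ÷ £988,157.40 = 1.6630.
Combined leverage = 1.8700 × 1.6630 = 3.1098.

3.11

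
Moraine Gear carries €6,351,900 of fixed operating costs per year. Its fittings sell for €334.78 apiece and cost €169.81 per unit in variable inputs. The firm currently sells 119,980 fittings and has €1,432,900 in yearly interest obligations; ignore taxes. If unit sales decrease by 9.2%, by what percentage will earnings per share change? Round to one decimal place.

Contribution at this volume is 119,980 × €164.97 = €19,793,100.60.
Operating income = contribution − fixed costs = €19,793,100.60 − €6,351,900 = €13,441,200.60.
Interest = €1,432,900.00, so EBIT − I = €12,008,300.60.
Degree of combined leverage = contribution ÷ (EBIT − I) = €19,793,100.60 ÷ €12,008,300.60 = 1.6483.
%ΔEPS = DCL × %ΔSales = 1.6483 × -9.2% = -15.2%.

-15.2%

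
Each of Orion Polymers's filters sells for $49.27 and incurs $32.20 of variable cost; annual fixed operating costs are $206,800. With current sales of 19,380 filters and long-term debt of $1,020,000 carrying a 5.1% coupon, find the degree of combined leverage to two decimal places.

At 19,380 units, contribution = 19,380 × $17.07 = $330,816.60.
Operating income = contribution − fixed costs = $330,816.60 − $206,800 = $124,016.60. Interest = $52,020.00.
DOL = $330,816.60 ÷ $124,016.60 = 2.6675; DFL = $124,016.60 ÷ $71,996.60 = 1.7225.
DCL = DOL × DFL = 2.6675 × 1.7225 = 4.5948.

4.59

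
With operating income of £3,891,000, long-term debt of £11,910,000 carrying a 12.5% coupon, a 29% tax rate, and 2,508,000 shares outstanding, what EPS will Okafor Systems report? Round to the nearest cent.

£0.68

Pre-tax income = £3,891,000 − £1,488,750.00 = £2,402,250.00.
Net income = £2,402,250.00 × (1 − 0.29) = £1,705,597.50.
EPS = £1,705,597.50 ÷ 2,508,000 = £0.68.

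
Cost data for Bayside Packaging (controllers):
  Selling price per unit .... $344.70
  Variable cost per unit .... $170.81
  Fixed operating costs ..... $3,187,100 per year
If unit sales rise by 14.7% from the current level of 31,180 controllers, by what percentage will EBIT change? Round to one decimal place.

+35.7%

Total contribution margin = 31,180 × $173.89 = $5,421,890.20.
EBIT = $5,421,890.20 − $3,187,100 = $2,234,790.20.
DOL = contribution ÷ EBIT = $5,421,890.20 ÷ $2,234,790.20 = 2.4261.
Operating income changes by 2.4261 × +14.7% = +35.7%.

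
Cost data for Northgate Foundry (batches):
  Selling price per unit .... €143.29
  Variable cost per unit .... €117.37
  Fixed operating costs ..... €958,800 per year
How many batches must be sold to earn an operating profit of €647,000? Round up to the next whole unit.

Contribution margin per unit = €143.29 − €117.37 = €25.92.
Units = (FC + target) / CM = (€958,800 + €647,000) / €25.92 = 61,952.16, so 61,953 batches.

61,953 batches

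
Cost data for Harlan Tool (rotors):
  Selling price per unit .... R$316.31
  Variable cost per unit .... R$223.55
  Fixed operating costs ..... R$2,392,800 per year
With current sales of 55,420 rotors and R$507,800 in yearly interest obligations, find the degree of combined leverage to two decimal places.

2.29

Total contribution margin = 55,420 × R$92.76 = R$5,140,759.20.
Operating income = contribution − fixed costs = R$5,140,759.20 − R$2,392,800 = R$2,747,959.20. Interest = R$507,800.00.
DOL = R$5,140,759.20 ÷ R$2,747,959.20 = 1.8708; DFL = R$2,747,959.20 ÷ R$2,240,159.20 = 1.2267.
Combined leverage = 1.8708 × 1.2267 = 2.2949.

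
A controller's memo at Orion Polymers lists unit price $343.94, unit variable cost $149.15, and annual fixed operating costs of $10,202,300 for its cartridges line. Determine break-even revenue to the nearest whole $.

$18,014,164

Contribution margin per unit = $343.94 − $149.15 = $194.79, a CM ratio of $194.79 ÷ $343.94 = 0.5663.
Break-even sales = FC ÷ CM ratio = $10,202,300 × $343.94 / $194.79 = $18,014,164.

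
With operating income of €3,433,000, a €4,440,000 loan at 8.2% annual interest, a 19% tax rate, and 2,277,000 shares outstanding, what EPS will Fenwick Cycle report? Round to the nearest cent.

€1.09

Pre-tax income = €3,433,000 − €364,080.00 = €3,068,920.00.
Net income = €3,068,920.00 × (1 − 0.19) = €2,485,825.20.
Per share: €2,485,825.20 / 2,277,000 shares = €1.09.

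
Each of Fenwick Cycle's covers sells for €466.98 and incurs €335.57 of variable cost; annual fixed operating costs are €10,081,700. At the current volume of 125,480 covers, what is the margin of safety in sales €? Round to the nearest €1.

Unit CM = price − variable cost = €466.98 − €335.57 = €131.41. Break-even units = €10,081,700 ÷ €131.41 = 76,719.43; break-even revenue = 76,719.43 × €466.98 = €35,826,438.37.
Current sales = 125,480 × €466.98 = €58,596,650.40.
Margin of safety = €58,596,650.40 − €35,826,438.37 = €22,770,212.

€22,770,212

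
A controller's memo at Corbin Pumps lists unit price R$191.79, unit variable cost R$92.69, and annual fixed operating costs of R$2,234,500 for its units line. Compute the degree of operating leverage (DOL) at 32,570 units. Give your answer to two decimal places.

3.25

At 32,570 units, contribution = 32,570 × R$99.10 = R$3,227,687.00.
Subtracting fixed costs: EBIT = R$3,227,687.00 − R$2,234,500 = R$993,187.00.
Degree of operating leverage = R$3,227,687.00 / R$993,187.00 = 3.2498.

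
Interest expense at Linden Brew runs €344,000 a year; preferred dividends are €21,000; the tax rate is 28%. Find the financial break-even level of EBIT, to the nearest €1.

€373,167

Preferred dividends are paid after tax, so their pre-tax equivalent is €21,000 ÷ (1 − 0.28) = €29,166.67.
Financial break-even EBIT = interest + D_p ÷ (1 − t) = €344,000 + €29,166.67 = €373,166.67.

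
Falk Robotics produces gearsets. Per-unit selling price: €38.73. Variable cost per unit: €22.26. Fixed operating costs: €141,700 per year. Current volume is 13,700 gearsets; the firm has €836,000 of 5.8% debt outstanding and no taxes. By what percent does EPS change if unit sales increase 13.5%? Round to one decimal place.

Total contribution margin = 13,700 × €16.47 = €225,639.00.
Operating income = contribution − fixed costs = €225,639.00 − €141,700 = €83,939.00.
Interest = €48,488.00, so EBIT − I = €35,451.00.
DCL = total CM / (EBIT − I) = €225,639.00 / €35,451.00 = 6.3648.
%ΔEPS = DCL × %ΔSales = 6.3648 × +13.5% = +85.9%.

+85.9%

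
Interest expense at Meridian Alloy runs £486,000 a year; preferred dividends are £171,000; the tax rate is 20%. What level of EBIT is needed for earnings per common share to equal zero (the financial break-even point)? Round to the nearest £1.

Grossing the preferred dividend up to pre-tax terms: £171,000 / (1 − 0.20) = £213,750.00.
EPS = 0 when EBIT covers interest plus the pre-tax preferred burden: £486,000 + £213,750.00 = £699,750.00.

£699,750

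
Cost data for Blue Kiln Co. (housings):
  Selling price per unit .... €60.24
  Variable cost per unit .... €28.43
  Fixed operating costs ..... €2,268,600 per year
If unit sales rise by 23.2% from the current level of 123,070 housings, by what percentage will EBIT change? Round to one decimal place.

Contribution at this volume is 123,070 × €31.81 = €3,914,856.70.
Subtracting fixed costs: EBIT = €3,914,856.70 − €2,268,600 = €1,646,256.70.
DOL = contribution ÷ EBIT = €3,914,856.70 ÷ €1,646,256.70 = 2.3780.
%ΔEBIT = DOL × %ΔSales = 2.3780 × +23.2% = +55.2%.

+55.2%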